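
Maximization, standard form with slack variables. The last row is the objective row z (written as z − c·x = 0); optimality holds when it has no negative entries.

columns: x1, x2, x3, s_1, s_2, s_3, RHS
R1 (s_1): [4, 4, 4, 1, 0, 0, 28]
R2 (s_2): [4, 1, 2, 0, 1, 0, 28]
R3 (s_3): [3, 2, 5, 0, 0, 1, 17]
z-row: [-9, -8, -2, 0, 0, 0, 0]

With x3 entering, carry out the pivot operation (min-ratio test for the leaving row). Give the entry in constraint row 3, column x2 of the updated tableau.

2/5

Ratio test on column x3 — row 1: 28/4 = 7; row 2: 28/2 = 14; row 3: 17/5 = 17/5. Minimum is 17/5 at row 3 (s_3 leaves); pivot element 5.
Divide row 3 by 5; eliminate column x3 from the other rows.
In the new row 3, the x2 entry is the old entry divided by the pivot: 2/5 = 2/5.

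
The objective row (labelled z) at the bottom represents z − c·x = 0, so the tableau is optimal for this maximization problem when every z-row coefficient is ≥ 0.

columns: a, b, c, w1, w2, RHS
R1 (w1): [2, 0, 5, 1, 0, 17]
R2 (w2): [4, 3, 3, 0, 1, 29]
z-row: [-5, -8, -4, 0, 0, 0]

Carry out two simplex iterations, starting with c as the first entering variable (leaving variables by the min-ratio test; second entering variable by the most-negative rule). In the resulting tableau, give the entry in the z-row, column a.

61/15

Ratio test on column c — row 1: 17/5 = 17/5; row 2: 29/3 = 29/3. Minimum is 17/5 at row 1 (w1 leaves); pivot element 5.
Divide row 1 by 5; eliminate column c from the other rows.
Second iteration: most negative z-row entry is -8 in column b, so b enters.
Ratio test on column b — row 1: entry 0 ≤ 0; row 2: (94/5)/3 = 94/15. Minimum is 94/15 at row 2 (w2 leaves); pivot element 3.
Divide row 2 by 3; eliminate column b from the other rows.
After both pivots, the entry at the z-row, column a is 61/15.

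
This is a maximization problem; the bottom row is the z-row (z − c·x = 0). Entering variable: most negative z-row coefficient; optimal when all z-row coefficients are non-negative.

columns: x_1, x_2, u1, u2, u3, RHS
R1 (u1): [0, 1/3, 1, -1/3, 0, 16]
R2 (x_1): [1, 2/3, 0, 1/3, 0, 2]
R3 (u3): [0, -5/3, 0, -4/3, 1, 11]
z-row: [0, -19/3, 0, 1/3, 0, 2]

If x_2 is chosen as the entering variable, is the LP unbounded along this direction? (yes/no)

Column x_2 has positive entries in row(s) 1, 2, so the ratio test bounds it — not unbounded.

no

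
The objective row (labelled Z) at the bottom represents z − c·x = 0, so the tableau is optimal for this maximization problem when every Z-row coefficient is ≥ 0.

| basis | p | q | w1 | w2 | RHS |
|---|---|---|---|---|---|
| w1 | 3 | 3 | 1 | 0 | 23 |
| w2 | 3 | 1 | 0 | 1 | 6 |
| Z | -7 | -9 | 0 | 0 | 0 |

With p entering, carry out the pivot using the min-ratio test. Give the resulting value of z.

Ratio test on column p — row 1: 23/3 = 23/3; row 2: 6/3 = 2. Minimum is 2 at row 2 (w2 leaves); pivot element 3.
Pivot on row 2; the Z-row RHS becomes 0 − (-7)·2 = 14.

14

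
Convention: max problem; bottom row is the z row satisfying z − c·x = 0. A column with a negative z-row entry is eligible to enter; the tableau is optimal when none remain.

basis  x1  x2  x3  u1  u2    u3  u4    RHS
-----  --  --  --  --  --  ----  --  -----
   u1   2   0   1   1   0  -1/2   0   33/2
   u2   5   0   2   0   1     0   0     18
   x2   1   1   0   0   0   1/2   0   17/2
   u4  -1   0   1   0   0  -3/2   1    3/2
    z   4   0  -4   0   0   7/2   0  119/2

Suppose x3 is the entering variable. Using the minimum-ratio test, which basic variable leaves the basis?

u4

Column x3 entries and ratios — u1: (33/2)/1 = 33/2; u2: 18/2 = 9; x2: 0 ≤ 0, skip; u4: (3/2)/1 = 3/2.
Smallest ratio is 3/2 in the row of u4, so u4 leaves.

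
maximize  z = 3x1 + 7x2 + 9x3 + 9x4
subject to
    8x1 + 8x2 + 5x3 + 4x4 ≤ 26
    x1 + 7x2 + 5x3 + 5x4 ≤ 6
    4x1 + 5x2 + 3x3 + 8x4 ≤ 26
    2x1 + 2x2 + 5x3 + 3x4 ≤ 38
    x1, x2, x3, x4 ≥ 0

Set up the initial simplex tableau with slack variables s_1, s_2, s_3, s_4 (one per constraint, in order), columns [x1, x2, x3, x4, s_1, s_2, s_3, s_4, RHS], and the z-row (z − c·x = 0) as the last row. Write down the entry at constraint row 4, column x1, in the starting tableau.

2

Constraint 4 has coefficient 2 on x1.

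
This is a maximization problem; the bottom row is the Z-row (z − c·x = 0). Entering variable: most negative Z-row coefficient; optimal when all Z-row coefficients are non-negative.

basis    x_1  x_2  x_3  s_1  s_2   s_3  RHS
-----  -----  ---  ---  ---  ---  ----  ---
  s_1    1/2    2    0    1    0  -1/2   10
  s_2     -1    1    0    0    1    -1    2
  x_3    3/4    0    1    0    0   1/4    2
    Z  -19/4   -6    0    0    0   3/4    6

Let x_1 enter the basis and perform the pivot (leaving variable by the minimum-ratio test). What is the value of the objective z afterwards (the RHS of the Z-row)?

Ratio test on column x_1 — row 1: 10/(1/2) = 20; row 2: entry -1 ≤ 0; row 3: 2/(3/4) = 8/3. Minimum is 8/3 at row 3 (x_3 leaves); pivot element 3/4.
Pivot on row 3; the Z-row RHS becomes 6 − (-19/4)·(8/3) = 56/3.

56/3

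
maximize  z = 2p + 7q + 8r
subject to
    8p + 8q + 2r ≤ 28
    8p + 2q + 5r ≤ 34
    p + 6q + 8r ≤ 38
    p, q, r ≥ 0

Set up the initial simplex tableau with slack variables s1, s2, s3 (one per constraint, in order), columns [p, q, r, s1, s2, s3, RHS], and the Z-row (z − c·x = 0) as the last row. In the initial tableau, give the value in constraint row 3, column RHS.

The RHS of constraint 3 is b_3 = 38.

38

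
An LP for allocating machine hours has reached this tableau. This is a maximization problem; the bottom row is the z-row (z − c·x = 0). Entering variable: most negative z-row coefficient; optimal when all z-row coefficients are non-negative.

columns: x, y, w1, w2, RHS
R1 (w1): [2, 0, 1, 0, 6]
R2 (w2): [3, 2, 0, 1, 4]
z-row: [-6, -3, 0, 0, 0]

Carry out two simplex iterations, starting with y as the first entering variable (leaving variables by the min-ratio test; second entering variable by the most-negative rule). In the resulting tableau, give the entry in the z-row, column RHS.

8

Ratio test on column y — row 1: entry 0 ≤ 0; row 2: 4/2 = 2. Minimum is 2 at row 2 (w2 leaves); pivot element 2.
Divide row 2 by 2; eliminate column y from the other rows.
Second iteration: most negative z-row entry is -3/2 in column x, so x enters.
Ratio test on column x — row 1: 6/2 = 3; row 2: 2/(3/2) = 4/3. Minimum is 4/3 at row 2 (y leaves); pivot element 3/2.
Divide row 2 by 3/2; eliminate column x from the other rows.
After both pivots, the entry at the z-row, column RHS is 8.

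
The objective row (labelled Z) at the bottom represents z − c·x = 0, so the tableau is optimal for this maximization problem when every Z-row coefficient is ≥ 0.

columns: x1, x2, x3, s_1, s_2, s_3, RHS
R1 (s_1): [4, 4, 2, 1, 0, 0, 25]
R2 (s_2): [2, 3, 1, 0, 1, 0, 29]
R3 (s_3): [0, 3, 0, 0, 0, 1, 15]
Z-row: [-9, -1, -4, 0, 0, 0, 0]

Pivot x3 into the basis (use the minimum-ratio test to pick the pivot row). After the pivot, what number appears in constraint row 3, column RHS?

15

Ratio test on column x3 — row 1: 25/2 = 25/2; row 2: 29/1 = 29; row 3: entry 0 ≤ 0. Minimum is 25/2 at row 1 (s_1 leaves); pivot element 2.
Divide row 1 by 2; eliminate column x3 from the other rows.
Row 3 update in column RHS: 15 − 0·(25/2) = 15.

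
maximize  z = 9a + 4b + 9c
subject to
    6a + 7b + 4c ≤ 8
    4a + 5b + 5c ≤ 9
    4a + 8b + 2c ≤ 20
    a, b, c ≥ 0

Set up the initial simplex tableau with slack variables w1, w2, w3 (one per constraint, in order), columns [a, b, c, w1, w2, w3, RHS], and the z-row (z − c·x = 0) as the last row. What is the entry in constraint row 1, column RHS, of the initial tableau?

The RHS of constraint 1 is b_1 = 8.

8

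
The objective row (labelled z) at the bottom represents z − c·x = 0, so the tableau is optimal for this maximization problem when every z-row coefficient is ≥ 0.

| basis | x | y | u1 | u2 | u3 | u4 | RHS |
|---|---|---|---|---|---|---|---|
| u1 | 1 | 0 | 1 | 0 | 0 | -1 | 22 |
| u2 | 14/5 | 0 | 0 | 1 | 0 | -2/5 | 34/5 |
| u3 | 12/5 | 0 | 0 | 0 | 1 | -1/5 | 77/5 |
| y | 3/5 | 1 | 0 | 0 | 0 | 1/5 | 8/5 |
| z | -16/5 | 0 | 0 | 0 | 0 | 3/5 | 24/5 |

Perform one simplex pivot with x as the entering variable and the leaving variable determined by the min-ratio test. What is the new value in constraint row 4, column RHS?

Ratio test on column x — row 1: 22/1 = 22; row 2: (34/5)/(14/5) = 17/7; row 3: (77/5)/(12/5) = 77/12; row 4: (8/5)/(3/5) = 8/3. Minimum is 17/7 at row 2 (u2 leaves); pivot element 14/5.
Divide row 2 by 14/5; eliminate column x from the other rows.
Row 4 update in column RHS: 8/5 − (3/5)·(17/7) = 1/7.

1/7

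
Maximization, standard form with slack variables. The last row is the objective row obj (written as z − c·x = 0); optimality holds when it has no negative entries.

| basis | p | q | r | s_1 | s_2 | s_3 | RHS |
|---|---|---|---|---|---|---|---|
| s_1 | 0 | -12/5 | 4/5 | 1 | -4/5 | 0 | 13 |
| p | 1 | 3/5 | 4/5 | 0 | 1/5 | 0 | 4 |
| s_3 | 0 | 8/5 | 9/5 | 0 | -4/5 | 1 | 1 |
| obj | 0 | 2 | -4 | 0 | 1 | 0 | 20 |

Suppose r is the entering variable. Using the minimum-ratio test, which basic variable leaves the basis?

Column r entries and ratios — s_1: 13/(4/5) = 65/4; p: 4/(4/5) = 5; s_3: 1/(9/5) = 5/9.
Smallest ratio is 5/9 in the row of s_3, so s_3 leaves.

s_3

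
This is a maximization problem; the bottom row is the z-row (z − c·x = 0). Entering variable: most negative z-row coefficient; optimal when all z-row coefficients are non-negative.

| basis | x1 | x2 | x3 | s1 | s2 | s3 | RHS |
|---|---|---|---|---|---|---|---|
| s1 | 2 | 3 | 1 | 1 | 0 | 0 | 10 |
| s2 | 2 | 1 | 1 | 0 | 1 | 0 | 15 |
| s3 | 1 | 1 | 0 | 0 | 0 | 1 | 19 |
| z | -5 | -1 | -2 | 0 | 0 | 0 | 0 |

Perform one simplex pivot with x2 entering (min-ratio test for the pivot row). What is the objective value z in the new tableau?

Ratio test on column x2 — row 1: 10/3 = 10/3; row 2: 15/1 = 15; row 3: 19/1 = 19. Minimum is 10/3 at row 1 (s1 leaves); pivot element 3.
Pivot on row 1; the z-row RHS becomes 0 − (-1)·(10/3) = 10/3.

10/3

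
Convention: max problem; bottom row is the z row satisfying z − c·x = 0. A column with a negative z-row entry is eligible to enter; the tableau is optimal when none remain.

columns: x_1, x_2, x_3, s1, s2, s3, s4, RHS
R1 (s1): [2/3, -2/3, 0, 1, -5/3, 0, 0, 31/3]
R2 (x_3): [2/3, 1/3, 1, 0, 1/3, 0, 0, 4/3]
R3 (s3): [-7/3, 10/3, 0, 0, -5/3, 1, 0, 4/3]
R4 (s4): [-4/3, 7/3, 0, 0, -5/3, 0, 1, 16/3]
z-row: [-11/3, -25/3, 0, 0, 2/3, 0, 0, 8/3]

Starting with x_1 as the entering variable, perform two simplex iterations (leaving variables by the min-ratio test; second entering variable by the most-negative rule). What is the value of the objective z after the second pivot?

56/3

Ratio test on column x_1 — row 1: (31/3)/(2/3) = 31/2; row 2: (4/3)/(2/3) = 2; row 3: entry -7/3 ≤ 0; row 4: entry -4/3 ≤ 0. Minimum is 2 at row 2 (x_3 leaves); pivot element 2/3.
Pivot on row 2; the z-row RHS becomes 8/3 − (-11/3)·2 = 10.
Next entering variable (most negative z-row entry -13/2): x_2.
Ratio test on column x_2 — row 1: entry -1 ≤ 0; row 2: 2/(1/2) = 4; row 3: 6/(9/2) = 4/3; row 4: 8/3 = 8/3. Minimum is 4/3 at row 3 (s3 leaves); pivot element 9/2.
After the second pivot the z-row RHS is 10 − (-13/2)·(4/3) = 56/3.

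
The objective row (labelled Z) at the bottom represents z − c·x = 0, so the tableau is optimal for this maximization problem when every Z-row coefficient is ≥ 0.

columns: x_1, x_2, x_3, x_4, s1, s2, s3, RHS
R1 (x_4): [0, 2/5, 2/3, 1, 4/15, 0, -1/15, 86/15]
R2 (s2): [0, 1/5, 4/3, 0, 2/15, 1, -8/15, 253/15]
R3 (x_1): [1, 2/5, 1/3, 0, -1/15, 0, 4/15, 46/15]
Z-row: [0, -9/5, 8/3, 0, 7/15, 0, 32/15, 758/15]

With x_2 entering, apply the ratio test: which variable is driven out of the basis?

x_1

Column x_2 entries and ratios — x_4: (86/15)/(2/5) = 43/3; s2: (253/15)/(1/5) = 253/3; x_1: (46/15)/(2/5) = 23/3.
Smallest ratio is 23/3 in the row of x_1, so x_1 leaves.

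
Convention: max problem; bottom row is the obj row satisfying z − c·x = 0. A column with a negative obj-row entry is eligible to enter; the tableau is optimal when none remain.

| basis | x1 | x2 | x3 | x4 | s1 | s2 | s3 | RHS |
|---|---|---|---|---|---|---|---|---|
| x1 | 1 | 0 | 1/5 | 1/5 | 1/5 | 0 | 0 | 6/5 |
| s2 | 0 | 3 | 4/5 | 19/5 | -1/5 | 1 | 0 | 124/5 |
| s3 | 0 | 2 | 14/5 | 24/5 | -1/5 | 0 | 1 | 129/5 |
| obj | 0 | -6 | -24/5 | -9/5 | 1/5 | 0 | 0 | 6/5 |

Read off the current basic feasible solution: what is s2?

124/5

s2 is basic (row 2); its value is the RHS of that row, 124/5.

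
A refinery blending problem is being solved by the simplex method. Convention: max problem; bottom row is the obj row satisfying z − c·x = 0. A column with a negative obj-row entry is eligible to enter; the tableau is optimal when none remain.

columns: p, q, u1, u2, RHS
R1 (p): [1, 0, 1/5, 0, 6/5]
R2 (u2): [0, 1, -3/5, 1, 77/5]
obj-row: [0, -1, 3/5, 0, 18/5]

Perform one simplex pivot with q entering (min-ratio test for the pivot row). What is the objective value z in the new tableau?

19

Ratio test on column q — row 1: entry 0 ≤ 0; row 2: (77/5)/1 = 77/5. Minimum is 77/5 at row 2 (u2 leaves); pivot element 1.
Pivot on row 2; the obj-row RHS becomes 18/5 − (-1)·(77/5) = 19.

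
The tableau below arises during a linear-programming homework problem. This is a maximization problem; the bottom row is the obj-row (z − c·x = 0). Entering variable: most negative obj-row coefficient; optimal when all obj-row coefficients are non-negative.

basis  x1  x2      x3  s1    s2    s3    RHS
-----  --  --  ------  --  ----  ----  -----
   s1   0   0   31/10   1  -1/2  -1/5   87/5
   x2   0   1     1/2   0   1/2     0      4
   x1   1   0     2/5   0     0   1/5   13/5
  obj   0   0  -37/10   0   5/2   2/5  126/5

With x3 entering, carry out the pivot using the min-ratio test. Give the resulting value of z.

1425/31

Ratio test on column x3 — row 1: (87/5)/(31/10) = 174/31; row 2: 4/(1/2) = 8; row 3: (13/5)/(2/5) = 13/2. Minimum is 174/31 at row 1 (s1 leaves); pivot element 31/10.
Pivot on row 1; the obj-row RHS becomes 126/5 − (-37/10)·(174/31) = 1425/31.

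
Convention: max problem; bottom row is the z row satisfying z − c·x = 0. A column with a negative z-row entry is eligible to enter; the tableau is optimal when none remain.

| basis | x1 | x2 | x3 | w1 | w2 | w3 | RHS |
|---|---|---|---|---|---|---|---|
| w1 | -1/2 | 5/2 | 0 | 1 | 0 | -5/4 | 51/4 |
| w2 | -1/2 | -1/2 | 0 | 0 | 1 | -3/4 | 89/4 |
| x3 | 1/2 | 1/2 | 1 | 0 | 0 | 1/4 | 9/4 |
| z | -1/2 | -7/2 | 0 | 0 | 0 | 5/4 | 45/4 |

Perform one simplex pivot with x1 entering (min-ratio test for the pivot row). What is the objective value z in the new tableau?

27/2

Ratio test on column x1 — row 1: entry -1/2 ≤ 0; row 2: entry -1/2 ≤ 0; row 3: (9/4)/(1/2) = 9/2. Minimum is 9/2 at row 3 (x3 leaves); pivot element 1/2.
Pivot on row 3; the z-row RHS becomes 45/4 − (-1/2)·(9/2) = 27/2.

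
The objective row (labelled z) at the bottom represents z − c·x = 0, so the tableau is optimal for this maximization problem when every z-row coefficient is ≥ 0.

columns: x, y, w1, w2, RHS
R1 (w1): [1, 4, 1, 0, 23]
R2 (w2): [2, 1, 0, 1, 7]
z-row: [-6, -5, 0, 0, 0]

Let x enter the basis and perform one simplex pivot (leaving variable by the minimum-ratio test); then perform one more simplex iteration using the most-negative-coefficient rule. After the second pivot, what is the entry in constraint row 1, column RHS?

39/7

Ratio test on column x — row 1: 23/1 = 23; row 2: 7/2 = 7/2. Minimum is 7/2 at row 2 (w2 leaves); pivot element 2.
Divide row 2 by 2; eliminate column x from the other rows.
Second iteration: most negative z-row entry is -2 in column y, so y enters.
Ratio test on column y — row 1: (39/2)/(7/2) = 39/7; row 2: (7/2)/(1/2) = 7. Minimum is 39/7 at row 1 (w1 leaves); pivot element 7/2.
Divide row 1 by 7/2; eliminate column y from the other rows.
After both pivots, the entry at constraint row 1, column RHS is 39/7.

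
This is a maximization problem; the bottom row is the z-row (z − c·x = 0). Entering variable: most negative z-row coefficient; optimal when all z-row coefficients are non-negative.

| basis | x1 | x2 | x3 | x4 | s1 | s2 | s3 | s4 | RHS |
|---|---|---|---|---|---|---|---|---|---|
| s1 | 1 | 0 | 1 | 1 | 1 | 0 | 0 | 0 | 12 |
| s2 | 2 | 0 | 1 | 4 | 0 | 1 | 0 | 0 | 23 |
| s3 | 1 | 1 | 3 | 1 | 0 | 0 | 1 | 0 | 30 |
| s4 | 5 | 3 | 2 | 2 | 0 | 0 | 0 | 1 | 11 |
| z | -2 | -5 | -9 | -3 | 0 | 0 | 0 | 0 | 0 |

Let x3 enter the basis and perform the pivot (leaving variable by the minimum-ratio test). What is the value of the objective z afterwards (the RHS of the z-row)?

Ratio test on column x3 — row 1: 12/1 = 12; row 2: 23/1 = 23; row 3: 30/3 = 10; row 4: 11/2 = 11/2. Minimum is 11/2 at row 4 (s4 leaves); pivot element 2.
Pivot on row 4; the z-row RHS becomes 0 − (-9)·(11/2) = 99/2.

99/2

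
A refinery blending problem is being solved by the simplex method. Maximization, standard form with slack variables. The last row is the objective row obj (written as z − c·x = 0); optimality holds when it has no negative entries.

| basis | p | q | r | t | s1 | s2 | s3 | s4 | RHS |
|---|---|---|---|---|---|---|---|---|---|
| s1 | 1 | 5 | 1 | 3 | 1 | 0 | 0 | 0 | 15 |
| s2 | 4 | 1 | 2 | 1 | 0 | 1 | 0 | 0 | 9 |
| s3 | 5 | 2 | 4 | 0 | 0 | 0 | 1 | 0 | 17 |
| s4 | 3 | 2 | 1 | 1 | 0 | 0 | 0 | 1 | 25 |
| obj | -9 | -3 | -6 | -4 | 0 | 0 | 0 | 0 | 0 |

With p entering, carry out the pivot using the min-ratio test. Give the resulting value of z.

Ratio test on column p — row 1: 15/1 = 15; row 2: 9/4 = 9/4; row 3: 17/5 = 17/5; row 4: 25/3 = 25/3. Minimum is 9/4 at row 2 (s2 leaves); pivot element 4.
Pivot on row 2; the obj-row RHS becomes 0 − (-9)·(9/4) = 81/4.

81/4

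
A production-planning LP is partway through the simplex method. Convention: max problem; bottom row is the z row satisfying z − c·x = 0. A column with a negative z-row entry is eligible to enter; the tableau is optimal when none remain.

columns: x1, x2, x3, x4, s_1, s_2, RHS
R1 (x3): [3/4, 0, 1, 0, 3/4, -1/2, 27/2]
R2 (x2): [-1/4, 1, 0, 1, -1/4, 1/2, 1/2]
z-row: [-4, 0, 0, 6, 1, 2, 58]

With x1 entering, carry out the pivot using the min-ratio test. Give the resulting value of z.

Ratio test on column x1 — row 1: (27/2)/(3/4) = 18; row 2: entry -1/4 ≤ 0. Minimum is 18 at row 1 (x3 leaves); pivot element 3/4.
Pivot on row 1; the z-row RHS becomes 58 − (-4)·18 = 130.

130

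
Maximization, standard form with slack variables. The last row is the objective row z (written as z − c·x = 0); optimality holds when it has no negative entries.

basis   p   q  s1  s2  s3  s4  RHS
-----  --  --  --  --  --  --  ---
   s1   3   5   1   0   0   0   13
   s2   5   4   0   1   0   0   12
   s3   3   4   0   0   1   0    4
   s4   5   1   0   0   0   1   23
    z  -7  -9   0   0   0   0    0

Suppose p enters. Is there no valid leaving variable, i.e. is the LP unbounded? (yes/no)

Column p has positive entries in row(s) 1, 2, 3, 4, so the ratio test bounds it — not unbounded.

no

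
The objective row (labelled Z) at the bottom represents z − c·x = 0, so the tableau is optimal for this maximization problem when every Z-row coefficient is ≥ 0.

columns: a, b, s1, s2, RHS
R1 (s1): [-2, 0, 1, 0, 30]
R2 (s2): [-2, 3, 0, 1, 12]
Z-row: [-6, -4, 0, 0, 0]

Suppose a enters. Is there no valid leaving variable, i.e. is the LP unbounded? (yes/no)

Every constraint-row entry in column a is ≤ 0, so increasing a is unbounded.

yes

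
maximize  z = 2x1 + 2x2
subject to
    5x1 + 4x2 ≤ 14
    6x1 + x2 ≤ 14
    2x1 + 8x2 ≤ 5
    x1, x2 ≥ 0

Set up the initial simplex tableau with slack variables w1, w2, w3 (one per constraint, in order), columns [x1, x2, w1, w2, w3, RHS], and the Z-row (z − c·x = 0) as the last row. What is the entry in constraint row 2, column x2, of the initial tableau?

Constraint 2 has coefficient 1 on x2.

1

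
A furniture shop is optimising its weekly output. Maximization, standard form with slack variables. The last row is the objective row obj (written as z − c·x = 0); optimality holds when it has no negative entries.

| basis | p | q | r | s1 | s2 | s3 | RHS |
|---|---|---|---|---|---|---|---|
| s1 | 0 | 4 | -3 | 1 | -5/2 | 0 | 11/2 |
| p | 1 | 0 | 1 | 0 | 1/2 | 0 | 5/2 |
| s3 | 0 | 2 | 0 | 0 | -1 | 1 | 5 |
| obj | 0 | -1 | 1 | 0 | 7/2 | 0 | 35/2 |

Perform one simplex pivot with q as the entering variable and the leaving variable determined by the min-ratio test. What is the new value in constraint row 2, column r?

Ratio test on column q — row 1: (11/2)/4 = 11/8; row 2: entry 0 ≤ 0; row 3: 5/2 = 5/2. Minimum is 11/8 at row 1 (s1 leaves); pivot element 4.
Divide row 1 by 4; eliminate column q from the other rows.
Row 2 update in column r: 1 − 0·(-3/4) = 1.

1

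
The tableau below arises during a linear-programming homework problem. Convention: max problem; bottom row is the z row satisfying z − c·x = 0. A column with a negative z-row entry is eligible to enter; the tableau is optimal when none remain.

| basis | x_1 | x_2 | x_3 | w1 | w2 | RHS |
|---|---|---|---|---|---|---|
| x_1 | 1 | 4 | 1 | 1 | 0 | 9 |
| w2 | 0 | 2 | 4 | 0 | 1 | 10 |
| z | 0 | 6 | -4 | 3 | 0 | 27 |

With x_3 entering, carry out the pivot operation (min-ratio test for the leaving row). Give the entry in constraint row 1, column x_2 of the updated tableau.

Ratio test on column x_3 — row 1: 9/1 = 9; row 2: 10/4 = 5/2. Minimum is 5/2 at row 2 (w2 leaves); pivot element 4.
Divide row 2 by 4; eliminate column x_3 from the other rows.
Row 1 update in column x_2: 4 − 1·(1/2) = 7/2.

7/2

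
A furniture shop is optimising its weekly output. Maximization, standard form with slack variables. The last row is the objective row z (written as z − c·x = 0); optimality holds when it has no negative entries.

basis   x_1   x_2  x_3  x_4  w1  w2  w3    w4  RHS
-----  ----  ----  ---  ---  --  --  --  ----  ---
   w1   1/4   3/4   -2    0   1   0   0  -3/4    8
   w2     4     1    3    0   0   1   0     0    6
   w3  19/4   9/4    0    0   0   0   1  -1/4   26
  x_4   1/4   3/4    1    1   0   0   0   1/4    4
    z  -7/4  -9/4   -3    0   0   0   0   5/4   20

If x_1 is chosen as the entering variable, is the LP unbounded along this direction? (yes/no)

Column x_1 has positive entries in row(s) 1, 2, 3, 4, so the ratio test bounds it — not unbounded.

no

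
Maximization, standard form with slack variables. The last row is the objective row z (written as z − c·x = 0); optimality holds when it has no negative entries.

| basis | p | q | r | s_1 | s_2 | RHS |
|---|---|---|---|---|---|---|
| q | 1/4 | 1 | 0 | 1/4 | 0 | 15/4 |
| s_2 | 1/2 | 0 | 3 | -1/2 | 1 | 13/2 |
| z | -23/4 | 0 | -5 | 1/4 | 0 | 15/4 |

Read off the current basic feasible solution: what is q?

q is basic (row 1); its value is the RHS of that row, 15/4.

15/4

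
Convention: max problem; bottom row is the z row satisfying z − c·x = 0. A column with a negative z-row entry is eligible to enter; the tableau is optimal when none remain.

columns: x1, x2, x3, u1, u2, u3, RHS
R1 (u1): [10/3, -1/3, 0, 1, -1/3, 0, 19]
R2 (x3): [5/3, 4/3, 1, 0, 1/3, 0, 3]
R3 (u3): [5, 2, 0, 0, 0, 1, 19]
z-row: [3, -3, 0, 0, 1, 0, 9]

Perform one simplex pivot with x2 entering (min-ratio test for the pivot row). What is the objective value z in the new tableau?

63/4

Ratio test on column x2 — row 1: entry -1/3 ≤ 0; row 2: 3/(4/3) = 9/4; row 3: 19/2 = 19/2. Minimum is 9/4 at row 2 (x3 leaves); pivot element 4/3.
Pivot on row 2; the z-row RHS becomes 9 − (-3)·(9/4) = 63/4.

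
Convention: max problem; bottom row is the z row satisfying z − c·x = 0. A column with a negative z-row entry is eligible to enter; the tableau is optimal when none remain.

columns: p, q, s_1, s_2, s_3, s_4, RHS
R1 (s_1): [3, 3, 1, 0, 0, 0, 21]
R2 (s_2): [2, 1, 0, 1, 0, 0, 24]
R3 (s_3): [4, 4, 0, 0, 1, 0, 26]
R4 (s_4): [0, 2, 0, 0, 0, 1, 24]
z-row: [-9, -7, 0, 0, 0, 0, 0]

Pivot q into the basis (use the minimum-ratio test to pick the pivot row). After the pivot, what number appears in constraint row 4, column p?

Ratio test on column q — row 1: 21/3 = 7; row 2: 24/1 = 24; row 3: 26/4 = 13/2; row 4: 24/2 = 12. Minimum is 13/2 at row 3 (s_3 leaves); pivot element 4.
Divide row 3 by 4; eliminate column q from the other rows.
Row 4 update in column p: 0 − 2·1 = -2.

-2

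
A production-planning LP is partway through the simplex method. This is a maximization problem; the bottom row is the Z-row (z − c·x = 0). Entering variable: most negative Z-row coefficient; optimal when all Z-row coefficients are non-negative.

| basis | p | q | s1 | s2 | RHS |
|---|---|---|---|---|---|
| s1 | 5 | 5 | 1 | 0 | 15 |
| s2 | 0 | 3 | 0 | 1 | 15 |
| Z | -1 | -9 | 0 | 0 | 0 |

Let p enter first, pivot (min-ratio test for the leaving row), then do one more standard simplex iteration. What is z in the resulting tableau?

27

Ratio test on column p — row 1: 15/5 = 3; row 2: entry 0 ≤ 0. Minimum is 3 at row 1 (s1 leaves); pivot element 5.
Pivot on row 1; the Z-row RHS becomes 0 − (-1)·3 = 3.
Next entering variable (most negative Z-row entry -8): q.
Ratio test on column q — row 1: 3/1 = 3; row 2: 15/3 = 5. Minimum is 3 at row 1 (p leaves); pivot element 1.
After the second pivot the Z-row RHS is 3 − (-8)·3 = 27.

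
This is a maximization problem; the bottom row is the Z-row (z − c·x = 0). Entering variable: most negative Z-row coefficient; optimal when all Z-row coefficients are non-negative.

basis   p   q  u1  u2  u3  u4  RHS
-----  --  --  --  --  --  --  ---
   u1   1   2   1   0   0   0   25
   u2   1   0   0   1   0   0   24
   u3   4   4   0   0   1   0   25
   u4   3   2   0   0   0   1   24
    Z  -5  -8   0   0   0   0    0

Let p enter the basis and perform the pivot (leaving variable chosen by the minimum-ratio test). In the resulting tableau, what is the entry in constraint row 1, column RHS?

Ratio test on column p — row 1: 25/1 = 25; row 2: 24/1 = 24; row 3: 25/4 = 25/4; row 4: 24/3 = 8. Minimum is 25/4 at row 3 (u3 leaves); pivot element 4.
Divide row 3 by 4; eliminate column p from the other rows.
Row 1 update in column RHS: 25 − 1·(25/4) = 75/4.

75/4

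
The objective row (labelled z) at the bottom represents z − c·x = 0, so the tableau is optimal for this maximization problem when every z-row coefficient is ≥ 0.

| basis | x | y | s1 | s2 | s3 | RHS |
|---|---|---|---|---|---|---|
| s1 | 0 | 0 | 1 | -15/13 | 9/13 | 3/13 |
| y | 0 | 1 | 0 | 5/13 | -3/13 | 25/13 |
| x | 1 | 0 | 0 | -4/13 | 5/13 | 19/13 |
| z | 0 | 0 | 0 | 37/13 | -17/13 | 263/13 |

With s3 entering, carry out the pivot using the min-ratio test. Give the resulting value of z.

62/3

Ratio test on column s3 — row 1: (3/13)/(9/13) = 1/3; row 2: entry -3/13 ≤ 0; row 3: (19/13)/(5/13) = 19/5. Minimum is 1/3 at row 1 (s1 leaves); pivot element 9/13.
Pivot on row 1; the z-row RHS becomes 263/13 − (-17/13)·(1/3) = 62/3.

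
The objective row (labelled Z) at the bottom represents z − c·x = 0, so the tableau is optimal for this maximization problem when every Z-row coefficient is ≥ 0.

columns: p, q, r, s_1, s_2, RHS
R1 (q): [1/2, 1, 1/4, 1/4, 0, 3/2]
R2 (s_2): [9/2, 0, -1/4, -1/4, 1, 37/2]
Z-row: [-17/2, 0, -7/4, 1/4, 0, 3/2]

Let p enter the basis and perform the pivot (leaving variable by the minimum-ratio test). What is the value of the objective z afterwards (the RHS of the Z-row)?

Ratio test on column p — row 1: (3/2)/(1/2) = 3; row 2: (37/2)/(9/2) = 37/9. Minimum is 3 at row 1 (q leaves); pivot element 1/2.
Pivot on row 1; the Z-row RHS becomes 3/2 − (-17/2)·3 = 27.

27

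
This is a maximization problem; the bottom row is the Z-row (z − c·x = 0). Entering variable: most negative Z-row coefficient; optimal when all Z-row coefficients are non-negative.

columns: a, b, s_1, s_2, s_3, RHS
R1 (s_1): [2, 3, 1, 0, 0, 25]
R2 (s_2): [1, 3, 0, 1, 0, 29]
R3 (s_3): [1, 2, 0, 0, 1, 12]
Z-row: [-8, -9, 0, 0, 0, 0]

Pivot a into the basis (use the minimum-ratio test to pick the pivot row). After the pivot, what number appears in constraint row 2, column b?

1

Ratio test on column a — row 1: 25/2 = 25/2; row 2: 29/1 = 29; row 3: 12/1 = 12. Minimum is 12 at row 3 (s_3 leaves); pivot element 1.
Divide row 3 by 1; eliminate column a from the other rows.
Row 2 update in column b: 3 − 1·2 = 1.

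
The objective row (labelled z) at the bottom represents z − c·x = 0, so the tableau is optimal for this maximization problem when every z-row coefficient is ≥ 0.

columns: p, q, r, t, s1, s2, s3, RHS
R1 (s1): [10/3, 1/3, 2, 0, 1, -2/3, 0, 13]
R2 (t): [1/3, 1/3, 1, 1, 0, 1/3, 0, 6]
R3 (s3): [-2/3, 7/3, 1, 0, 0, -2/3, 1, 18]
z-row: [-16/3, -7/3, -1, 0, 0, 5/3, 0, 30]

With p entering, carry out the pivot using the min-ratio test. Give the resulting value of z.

Ratio test on column p — row 1: 13/(10/3) = 39/10; row 2: 6/(1/3) = 18; row 3: entry -2/3 ≤ 0. Minimum is 39/10 at row 1 (s1 leaves); pivot element 10/3.
Pivot on row 1; the z-row RHS becomes 30 − (-16/3)·(39/10) = 254/5.

254/5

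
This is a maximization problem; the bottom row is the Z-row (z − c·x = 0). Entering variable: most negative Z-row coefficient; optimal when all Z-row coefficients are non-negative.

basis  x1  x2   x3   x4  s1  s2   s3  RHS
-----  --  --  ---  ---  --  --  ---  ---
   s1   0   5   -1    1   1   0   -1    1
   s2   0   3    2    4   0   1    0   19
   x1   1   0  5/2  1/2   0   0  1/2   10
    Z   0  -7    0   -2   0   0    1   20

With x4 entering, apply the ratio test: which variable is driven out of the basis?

Column x4 entries and ratios — s1: 1/1 = 1; s2: 19/4 = 19/4; x1: 10/(1/2) = 20.
Smallest ratio is 1 in the row of s1, so s1 leaves.

s1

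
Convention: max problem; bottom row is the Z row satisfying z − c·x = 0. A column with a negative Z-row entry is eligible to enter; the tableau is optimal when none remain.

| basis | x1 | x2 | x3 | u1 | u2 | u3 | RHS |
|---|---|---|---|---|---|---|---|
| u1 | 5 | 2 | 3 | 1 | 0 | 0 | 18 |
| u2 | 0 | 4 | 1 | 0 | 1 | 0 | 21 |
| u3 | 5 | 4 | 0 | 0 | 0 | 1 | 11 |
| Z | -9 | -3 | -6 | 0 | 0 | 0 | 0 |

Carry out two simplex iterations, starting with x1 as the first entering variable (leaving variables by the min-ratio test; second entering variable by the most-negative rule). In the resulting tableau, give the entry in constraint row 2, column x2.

Ratio test on column x1 — row 1: 18/5 = 18/5; row 2: entry 0 ≤ 0; row 3: 11/5 = 11/5. Minimum is 11/5 at row 3 (u3 leaves); pivot element 5.
Divide row 3 by 5; eliminate column x1 from the other rows.
Second iteration: most negative Z-row entry is -6 in column x3, so x3 enters.
Ratio test on column x3 — row 1: 7/3 = 7/3; row 2: 21/1 = 21; row 3: entry 0 ≤ 0. Minimum is 7/3 at row 1 (u1 leaves); pivot element 3.
Divide row 1 by 3; eliminate column x3 from the other rows.
After both pivots, the entry at constraint row 2, column x2 is 14/3.

14/3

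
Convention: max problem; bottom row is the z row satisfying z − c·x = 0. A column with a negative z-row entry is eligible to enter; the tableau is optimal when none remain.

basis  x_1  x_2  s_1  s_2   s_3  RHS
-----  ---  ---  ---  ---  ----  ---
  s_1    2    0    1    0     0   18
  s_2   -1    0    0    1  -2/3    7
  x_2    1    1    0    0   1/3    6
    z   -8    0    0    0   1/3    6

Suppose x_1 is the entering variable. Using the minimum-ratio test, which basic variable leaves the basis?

Column x_1 entries and ratios — s_1: 18/2 = 9; s_2: -1 ≤ 0, skip; x_2: 6/1 = 6.
Smallest ratio is 6 in the row of x_2, so x_2 leaves.

x_2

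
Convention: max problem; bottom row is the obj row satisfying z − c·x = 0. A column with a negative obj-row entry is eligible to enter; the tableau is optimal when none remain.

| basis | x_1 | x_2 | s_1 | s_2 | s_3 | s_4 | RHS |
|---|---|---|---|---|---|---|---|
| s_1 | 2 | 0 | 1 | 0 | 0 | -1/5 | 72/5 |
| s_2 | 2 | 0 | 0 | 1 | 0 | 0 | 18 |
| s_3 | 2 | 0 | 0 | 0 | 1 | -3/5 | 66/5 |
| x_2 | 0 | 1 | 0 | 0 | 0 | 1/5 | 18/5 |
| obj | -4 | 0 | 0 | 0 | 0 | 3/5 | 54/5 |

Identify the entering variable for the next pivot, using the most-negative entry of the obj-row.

Negative obj-row entries: x_1: -4.
The most negative is -4 in column x_1, so x_1 enters.

x_1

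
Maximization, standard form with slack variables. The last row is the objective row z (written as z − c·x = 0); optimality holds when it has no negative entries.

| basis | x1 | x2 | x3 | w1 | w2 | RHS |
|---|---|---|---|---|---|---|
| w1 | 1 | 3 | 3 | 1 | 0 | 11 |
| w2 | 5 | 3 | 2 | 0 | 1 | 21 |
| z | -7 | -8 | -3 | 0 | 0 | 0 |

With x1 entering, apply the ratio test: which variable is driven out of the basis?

w2

Column x1 entries and ratios — w1: 11/1 = 11; w2: 21/5 = 21/5.
Smallest ratio is 21/5 in the row of w2, so w2 leaves.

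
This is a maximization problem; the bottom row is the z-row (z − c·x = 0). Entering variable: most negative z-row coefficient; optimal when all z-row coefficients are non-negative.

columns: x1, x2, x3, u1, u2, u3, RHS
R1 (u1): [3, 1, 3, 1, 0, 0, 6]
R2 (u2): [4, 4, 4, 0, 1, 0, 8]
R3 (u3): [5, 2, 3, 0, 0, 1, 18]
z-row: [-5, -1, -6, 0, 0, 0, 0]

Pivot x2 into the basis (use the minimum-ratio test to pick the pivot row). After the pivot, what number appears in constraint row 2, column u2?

Ratio test on column x2 — row 1: 6/1 = 6; row 2: 8/4 = 2; row 3: 18/2 = 9. Minimum is 2 at row 2 (u2 leaves); pivot element 4.
Divide row 2 by 4; eliminate column x2 from the other rows.
In the new row 2, the u2 entry is the old entry divided by the pivot: 1/4 = 1/4.

1/4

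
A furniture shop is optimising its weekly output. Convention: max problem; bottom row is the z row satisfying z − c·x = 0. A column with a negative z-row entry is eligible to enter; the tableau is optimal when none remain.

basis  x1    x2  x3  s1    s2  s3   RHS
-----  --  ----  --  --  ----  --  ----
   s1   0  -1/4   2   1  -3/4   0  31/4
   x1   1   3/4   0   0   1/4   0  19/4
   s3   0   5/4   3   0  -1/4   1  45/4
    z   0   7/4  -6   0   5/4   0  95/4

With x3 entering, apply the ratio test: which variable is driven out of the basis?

Column x3 entries and ratios — s1: (31/4)/2 = 31/8; x1: 0 ≤ 0, skip; s3: (45/4)/3 = 15/4.
Smallest ratio is 15/4 in the row of s3, so s3 leaves.

s3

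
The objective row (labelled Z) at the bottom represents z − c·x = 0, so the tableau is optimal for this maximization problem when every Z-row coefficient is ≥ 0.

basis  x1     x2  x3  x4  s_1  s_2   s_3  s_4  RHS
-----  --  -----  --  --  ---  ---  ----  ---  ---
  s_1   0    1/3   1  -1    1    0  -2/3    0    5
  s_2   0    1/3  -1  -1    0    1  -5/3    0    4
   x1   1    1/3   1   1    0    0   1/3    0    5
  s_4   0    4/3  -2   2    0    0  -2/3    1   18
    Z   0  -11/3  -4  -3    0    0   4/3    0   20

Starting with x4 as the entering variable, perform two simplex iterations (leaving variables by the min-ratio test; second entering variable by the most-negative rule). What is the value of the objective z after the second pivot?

Ratio test on column x4 — row 1: entry -1 ≤ 0; row 2: entry -1 ≤ 0; row 3: 5/1 = 5; row 4: 18/2 = 9. Minimum is 5 at row 3 (x1 leaves); pivot element 1.
Pivot on row 3; the Z-row RHS becomes 20 − (-3)·5 = 35.
Next entering variable (most negative Z-row entry -8/3): x2.
Ratio test on column x2 — row 1: 10/(2/3) = 15; row 2: 9/(2/3) = 27/2; row 3: 5/(1/3) = 15; row 4: 8/(2/3) = 12. Minimum is 12 at row 4 (s_4 leaves); pivot element 2/3.
After the second pivot the Z-row RHS is 35 − (-8/3)·12 = 67.

67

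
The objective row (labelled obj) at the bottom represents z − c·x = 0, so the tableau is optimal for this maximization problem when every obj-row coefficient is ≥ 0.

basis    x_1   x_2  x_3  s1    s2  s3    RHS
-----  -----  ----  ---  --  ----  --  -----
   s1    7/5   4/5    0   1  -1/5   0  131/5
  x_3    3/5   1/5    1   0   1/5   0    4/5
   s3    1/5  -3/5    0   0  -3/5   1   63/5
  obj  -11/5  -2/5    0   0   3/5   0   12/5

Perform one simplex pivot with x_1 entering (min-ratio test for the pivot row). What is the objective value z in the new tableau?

16/3

Ratio test on column x_1 — row 1: (131/5)/(7/5) = 131/7; row 2: (4/5)/(3/5) = 4/3; row 3: (63/5)/(1/5) = 63. Minimum is 4/3 at row 2 (x_3 leaves); pivot element 3/5.
Pivot on row 2; the obj-row RHS becomes 12/5 − (-11/5)·(4/3) = 16/3.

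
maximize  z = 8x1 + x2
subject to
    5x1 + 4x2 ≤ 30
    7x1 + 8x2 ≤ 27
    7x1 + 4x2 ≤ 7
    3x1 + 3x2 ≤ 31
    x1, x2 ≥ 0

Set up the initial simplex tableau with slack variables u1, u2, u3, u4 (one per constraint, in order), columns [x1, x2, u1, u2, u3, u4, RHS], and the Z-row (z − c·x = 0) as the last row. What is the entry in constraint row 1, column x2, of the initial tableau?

Constraint 1 has coefficient 4 on x2.

4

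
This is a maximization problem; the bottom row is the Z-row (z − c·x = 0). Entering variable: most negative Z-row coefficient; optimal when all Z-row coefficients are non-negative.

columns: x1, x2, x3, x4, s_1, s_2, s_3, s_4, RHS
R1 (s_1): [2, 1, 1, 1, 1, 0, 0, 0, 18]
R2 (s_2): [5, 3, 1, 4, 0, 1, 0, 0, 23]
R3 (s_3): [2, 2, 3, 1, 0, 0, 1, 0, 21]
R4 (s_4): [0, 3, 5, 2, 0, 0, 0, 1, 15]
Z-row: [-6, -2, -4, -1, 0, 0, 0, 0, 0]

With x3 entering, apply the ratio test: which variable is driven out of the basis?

Column x3 entries and ratios — s_1: 18/1 = 18; s_2: 23/1 = 23; s_3: 21/3 = 7; s_4: 15/5 = 3.
Smallest ratio is 3 in the row of s_4, so s_4 leaves.

s_4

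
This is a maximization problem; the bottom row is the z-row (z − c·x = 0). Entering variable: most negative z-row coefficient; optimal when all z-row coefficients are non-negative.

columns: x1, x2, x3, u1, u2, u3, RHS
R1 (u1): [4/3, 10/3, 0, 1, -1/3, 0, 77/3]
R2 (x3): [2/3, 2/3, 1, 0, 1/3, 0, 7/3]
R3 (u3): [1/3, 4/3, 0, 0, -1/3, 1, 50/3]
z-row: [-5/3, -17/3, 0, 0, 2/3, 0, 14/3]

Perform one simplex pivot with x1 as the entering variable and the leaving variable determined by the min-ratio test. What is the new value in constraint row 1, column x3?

-2

Ratio test on column x1 — row 1: (77/3)/(4/3) = 77/4; row 2: (7/3)/(2/3) = 7/2; row 3: (50/3)/(1/3) = 50. Minimum is 7/2 at row 2 (x3 leaves); pivot element 2/3.
Divide row 2 by 2/3; eliminate column x1 from the other rows.
Row 1 update in column x3: 0 − (4/3)·(3/2) = -2.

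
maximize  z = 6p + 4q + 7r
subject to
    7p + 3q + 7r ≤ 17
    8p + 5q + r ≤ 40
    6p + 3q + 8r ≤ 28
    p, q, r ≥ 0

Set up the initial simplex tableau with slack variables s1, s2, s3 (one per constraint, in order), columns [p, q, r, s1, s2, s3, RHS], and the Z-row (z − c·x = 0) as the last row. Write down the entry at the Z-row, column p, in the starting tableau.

The Z-row carries the negated objective coefficients: the p entry is -6.

-6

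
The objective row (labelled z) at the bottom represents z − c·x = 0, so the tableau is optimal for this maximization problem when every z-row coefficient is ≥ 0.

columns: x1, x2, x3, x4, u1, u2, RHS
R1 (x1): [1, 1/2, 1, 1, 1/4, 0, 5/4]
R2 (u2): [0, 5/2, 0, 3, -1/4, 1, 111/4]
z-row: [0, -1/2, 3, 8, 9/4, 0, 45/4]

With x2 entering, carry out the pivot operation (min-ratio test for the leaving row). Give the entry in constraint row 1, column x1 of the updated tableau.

Ratio test on column x2 — row 1: (5/4)/(1/2) = 5/2; row 2: (111/4)/(5/2) = 111/10. Minimum is 5/2 at row 1 (x1 leaves); pivot element 1/2.
Divide row 1 by 1/2; eliminate column x2 from the other rows.
In the new row 1, the x1 entry is the old entry divided by the pivot: 1/(1/2) = 2.

2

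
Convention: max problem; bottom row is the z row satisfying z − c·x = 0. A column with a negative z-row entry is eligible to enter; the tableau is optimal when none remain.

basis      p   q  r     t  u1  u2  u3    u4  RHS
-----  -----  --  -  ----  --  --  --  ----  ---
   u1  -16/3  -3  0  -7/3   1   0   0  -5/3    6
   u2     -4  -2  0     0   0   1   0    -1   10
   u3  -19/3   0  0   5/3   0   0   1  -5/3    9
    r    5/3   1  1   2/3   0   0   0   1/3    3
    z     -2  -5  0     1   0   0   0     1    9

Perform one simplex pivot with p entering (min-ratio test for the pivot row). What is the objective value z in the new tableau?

63/5

Ratio test on column p — row 1: entry -16/3 ≤ 0; row 2: entry -4 ≤ 0; row 3: entry -19/3 ≤ 0; row 4: 3/(5/3) = 9/5. Minimum is 9/5 at row 4 (r leaves); pivot element 5/3.
Pivot on row 4; the z-row RHS becomes 9 − (-2)·(9/5) = 63/5.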